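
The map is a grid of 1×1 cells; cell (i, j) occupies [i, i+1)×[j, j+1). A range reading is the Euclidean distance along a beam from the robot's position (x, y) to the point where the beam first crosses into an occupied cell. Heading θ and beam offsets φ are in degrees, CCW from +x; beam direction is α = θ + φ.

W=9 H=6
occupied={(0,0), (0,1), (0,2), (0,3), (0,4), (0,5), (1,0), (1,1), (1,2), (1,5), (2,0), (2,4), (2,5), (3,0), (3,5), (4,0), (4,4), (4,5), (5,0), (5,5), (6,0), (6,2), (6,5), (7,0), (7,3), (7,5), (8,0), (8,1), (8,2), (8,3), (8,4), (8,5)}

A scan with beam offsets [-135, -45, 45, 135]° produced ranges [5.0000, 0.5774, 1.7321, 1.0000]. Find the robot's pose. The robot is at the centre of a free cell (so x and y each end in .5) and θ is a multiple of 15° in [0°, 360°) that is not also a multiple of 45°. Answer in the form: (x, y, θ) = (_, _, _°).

Enumerate (i+0.5, j+0.5, θ) over the 22 free cells and 16 admissible headings. For each, cast all 4 beams and compare to the given ranges.
  (2.5, 3.5, 240°): beam 1 = 0.5176 ≠ 5.0000 ✗
  (6.5, 4.5, 15°): beam 1 = 4.0415 ≠ 5.0000 ✗
  (6.5, 4.5, 30°): beam 1 = 1.5529 ≠ 5.0000 ✗
  (6.5, 1.5, 165°): beam 1 = 1.7321 ≠ 5.0000 ✗
  (5.5, 3.5, 150°): beam 1 = 1.5529 ≠ 5.0000 ✗
  …
  (2.5, 3.5, 105°): r_1=5.0000, r_2=0.5774, r_3=1.7321, r_4=1.0000 — all match ✓
Unique over the lattice → pose = (2.5, 3.5, 105°).

(x, y, θ) = (2.5, 3.5, 105°)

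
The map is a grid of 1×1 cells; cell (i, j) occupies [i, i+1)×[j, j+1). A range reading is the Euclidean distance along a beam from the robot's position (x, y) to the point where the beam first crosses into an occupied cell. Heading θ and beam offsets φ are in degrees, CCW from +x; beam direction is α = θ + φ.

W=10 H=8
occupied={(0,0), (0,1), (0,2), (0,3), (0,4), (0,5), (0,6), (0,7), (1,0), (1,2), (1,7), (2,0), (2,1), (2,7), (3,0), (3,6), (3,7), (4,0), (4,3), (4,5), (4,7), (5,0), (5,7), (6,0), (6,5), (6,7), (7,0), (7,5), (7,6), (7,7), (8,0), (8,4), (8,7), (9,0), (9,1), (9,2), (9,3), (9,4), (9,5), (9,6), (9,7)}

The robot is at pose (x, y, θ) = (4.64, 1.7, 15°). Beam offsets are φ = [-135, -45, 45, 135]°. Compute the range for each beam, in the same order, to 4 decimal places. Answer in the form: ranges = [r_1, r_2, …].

ranges = [0.8083, 1.4000, 3.8105, 4.2031]

beam 1: φ=-135°, α=240°
  dir = (cos 240°, sin 240°) = (-0.5000, -0.8660); from cell (4,1)
  next x-line at t=1.2800, next y-line at t=0.8083; Δt_x=2.0000, Δt_y=1.1547
    y: enter (4,0) at t=0.8083 ← occupied
  → r_1 = 0.8083
beam 2: φ=-45°, α=330°
  dir = (cos 330°, sin 330°) = (0.8660, -0.5000); from cell (4,1)
  next x-line at t=0.4157, next y-line at t=1.4000; Δt_x=1.1547, Δt_y=2.0000
    x: enter (5,1) at t=0.4157
    y: enter (5,0) at t=1.4000 ← occupied
  → r_2 = 1.4000
beam 3: φ=45°, α=60°
  dir = (cos 60°, sin 60°) = (0.5000, 0.8660); from cell (4,1)
  next x-line at t=0.7200, next y-line at t=0.3464; Δt_x=2.0000, Δt_y=1.1547
    y: enter (4,2) at t=0.3464
    x: enter (5,2) at t=0.7200
    y: enter (5,3) at t=1.5011
    y: enter (5,4) at t=2.6558
    x: enter (6,4) at t=2.7200
    y: enter (6,5) at t=3.8105 ← occupied
  → r_3 = 3.8105
beam 4: φ=135°, α=150°
  dir = (cos 150°, sin 150°) = (-0.8660, 0.5000); from cell (4,1)
  next x-line at t=0.7390, next y-line at t=0.6000; Δt_x=1.1547, Δt_y=2.0000
    y: enter (4,2) at t=0.6000
    x: enter (3,2) at t=0.7390
    x: enter (2,2) at t=1.8937
    y: enter (2,3) at t=2.6000
    x: enter (1,3) at t=3.0484
    x: enter (0,3) at t=4.2031 ← occupied
  → r_4 = 4.2031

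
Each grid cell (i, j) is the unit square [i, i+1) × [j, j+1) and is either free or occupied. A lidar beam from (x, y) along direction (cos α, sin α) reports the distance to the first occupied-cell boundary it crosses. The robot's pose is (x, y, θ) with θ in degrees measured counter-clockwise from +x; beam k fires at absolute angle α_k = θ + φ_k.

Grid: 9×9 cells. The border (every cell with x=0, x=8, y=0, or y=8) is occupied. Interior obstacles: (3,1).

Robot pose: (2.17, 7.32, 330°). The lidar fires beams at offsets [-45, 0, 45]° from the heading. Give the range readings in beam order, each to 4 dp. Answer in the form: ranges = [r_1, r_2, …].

ranges = [5.5077, 6.7319, 2.6273]

beam 1: φ=-45°, α=285°
  cosα=0.2588 sinα=-0.9659 | (2,7) | tMaxX 3.2069 tMaxY 0.3313 | tΔX 3.8637 tΔY 1.0353
    t=0.3313 [y] (2,6)
    t=1.3666 [y] (2,5)
    t=2.4018 [y] (2,4)
    t=3.2069 [x] (3,4)
    t=3.4371 [y] (3,3)
    t=4.4724 [y] (3,2)
    t=5.5077 [y] (3,1) — stop
  → r_1 = 5.5077
beam 2: φ=0°, α=330°
  cosα=0.8660 sinα=-0.5000 | (2,7) | tMaxX 0.9584 tMaxY 0.6400 | tΔX 1.1547 tΔY 2.0000
    t=0.6400 [y] (2,6)
    t=0.9584 [x] (3,6)
    t=2.1131 [x] (4,6)
    t=2.6400 [y] (4,5)
    t=3.2678 [x] (5,5)
    t=4.4225 [x] (6,5)
    t=4.6400 [y] (6,4)
    t=5.5772 [x] (7,4)
    t=6.6400 [y] (7,3)
    t=6.7319 [x] (8,3) — stop
  → r_2 = 6.7319
beam 3: φ=45°, α=15°
  cosα=0.9659 sinα=0.2588 | (2,7) | tMaxX 0.8593 tMaxY 2.6273 | tΔX 1.0353 tΔY 3.8637
    t=0.8593 [x] (3,7)
    t=1.8946 [x] (4,7)
    t=2.6273 [y] (4,8) — stop
  → r_3 = 2.6273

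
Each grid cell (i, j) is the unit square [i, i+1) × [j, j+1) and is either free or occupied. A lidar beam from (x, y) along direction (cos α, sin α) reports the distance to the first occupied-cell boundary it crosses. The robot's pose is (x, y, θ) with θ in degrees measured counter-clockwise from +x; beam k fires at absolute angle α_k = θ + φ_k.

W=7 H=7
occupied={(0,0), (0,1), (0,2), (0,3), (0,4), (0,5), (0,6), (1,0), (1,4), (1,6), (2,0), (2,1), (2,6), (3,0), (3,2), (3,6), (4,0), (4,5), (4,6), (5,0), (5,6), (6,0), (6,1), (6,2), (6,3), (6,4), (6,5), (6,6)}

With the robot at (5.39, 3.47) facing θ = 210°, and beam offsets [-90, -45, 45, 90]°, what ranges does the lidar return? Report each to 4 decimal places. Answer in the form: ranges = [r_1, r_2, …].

beam 1: φ=-90°, α=120°
  cosα=-0.5000 sinα=0.8660 | (5,3) | tMaxX 0.7800 tMaxY 0.6120 | tΔX 2.0000 tΔY 1.1547
    t=0.6120 [y] (5,4)
    t=0.7800 [x] (4,4)
    t=1.7667 [y] (4,5) — stop
  → r_1 = 1.7667
beam 2: φ=-45°, α=165°
  cosα=-0.9659 sinα=0.2588 | (5,3) | tMaxX 0.4038 tMaxY 2.0478 | tΔX 1.0353 tΔY 3.8637
    t=0.4038 [x] (4,3)
    t=1.4390 [x] (3,3)
    t=2.0478 [y] (3,4)
    t=2.4743 [x] (2,4)
    t=3.5096 [x] (1,4) — stop
  → r_2 = 3.5096
beam 3: φ=45°, α=255°
  cosα=-0.2588 sinα=-0.9659 | (5,3) | tMaxX 1.5068 tMaxY 0.4866 | tΔX 3.8637 tΔY 1.0353
    t=0.4866 [y] (5,2)
    t=1.5068 [x] (4,2)
    t=1.5219 [y] (4,1)
    t=2.5571 [y] (4,0) — stop
  → r_3 = 2.5571
beam 4: φ=90°, α=300°
  cosα=0.5000 sinα=-0.8660 | (5,3) | tMaxX 1.2200 tMaxY 0.5427 | tΔX 2.0000 tΔY 1.1547
    t=0.5427 [y] (5,2)
    t=1.2200 [x] (6,2) — stop
  → r_4 = 1.2200

ranges = [1.7667, 3.5096, 2.5571, 1.2200]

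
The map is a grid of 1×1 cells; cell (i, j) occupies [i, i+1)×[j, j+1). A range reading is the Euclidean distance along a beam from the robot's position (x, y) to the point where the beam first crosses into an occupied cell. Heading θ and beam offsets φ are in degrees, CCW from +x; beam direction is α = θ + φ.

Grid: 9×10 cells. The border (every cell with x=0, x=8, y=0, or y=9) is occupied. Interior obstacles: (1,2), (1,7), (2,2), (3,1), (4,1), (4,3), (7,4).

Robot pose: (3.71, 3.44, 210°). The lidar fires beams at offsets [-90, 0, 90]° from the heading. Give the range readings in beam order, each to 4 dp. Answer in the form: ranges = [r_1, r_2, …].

ranges = [4.1107, 0.8800, 1.6628]

beam 1: φ=-90°, α=120°
  direction (-0.5000, 0.8660); cell (3,3); t to first gridline: x 1.4200, y 0.6466 (then +2.0000 / +1.1547)
    (3,4) via y @ 0.6466
    (2,4) via x @ 1.4200
    (2,5) via y @ 1.8013
    (2,6) via y @ 2.9560
    (1,6) via x @ 3.4200
    (1,7) via y @ 4.1107  # hit
  → r_1 = 4.1107
beam 2: φ=0°, α=210°
  direction (-0.8660, -0.5000); cell (3,3); t to first gridline: x 0.8198, y 0.8800 (then +1.1547 / +2.0000)
    (2,3) via x @ 0.8198
    (2,2) via y @ 0.8800  # hit
  → r_2 = 0.8800
beam 3: φ=90°, α=300°
  direction (0.5000, -0.8660); cell (3,3); t to first gridline: x 0.5800, y 0.5081 (then +2.0000 / +1.1547)
    (3,2) via y @ 0.5081
    (4,2) via x @ 0.5800
    (4,1) via y @ 1.6628  # hit
  → r_3 = 1.6628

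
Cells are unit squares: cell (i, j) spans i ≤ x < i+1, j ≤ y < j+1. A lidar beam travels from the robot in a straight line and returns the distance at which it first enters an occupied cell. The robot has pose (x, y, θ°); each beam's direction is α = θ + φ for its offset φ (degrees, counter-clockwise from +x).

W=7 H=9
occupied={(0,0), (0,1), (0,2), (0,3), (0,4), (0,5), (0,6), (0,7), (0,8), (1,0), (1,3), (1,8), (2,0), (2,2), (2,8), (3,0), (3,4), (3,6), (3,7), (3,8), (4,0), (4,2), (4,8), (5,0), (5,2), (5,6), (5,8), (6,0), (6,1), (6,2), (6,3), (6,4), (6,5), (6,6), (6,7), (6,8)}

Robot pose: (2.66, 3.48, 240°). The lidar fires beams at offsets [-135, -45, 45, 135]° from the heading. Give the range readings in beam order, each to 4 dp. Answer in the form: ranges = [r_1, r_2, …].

ranges = [4.6794, 0.6833, 0.4969, 3.4578]

beam 1: φ=-135°, α=105°
  dir = (cos 105°, sin 105°) = (-0.2588, 0.9659); from cell (2,3)
  next x-line at t=2.5500, next y-line at t=0.5383; Δt_x=3.8637, Δt_y=1.0353
    y: enter (2,4) at t=0.5383
    y: enter (2,5) at t=1.5736
    x: enter (1,5) at t=2.5500
    y: enter (1,6) at t=2.6089
    y: enter (1,7) at t=3.6442
    y: enter (1,8) at t=4.6794 ← occupied
  → r_1 = 4.6794
beam 2: φ=-45°, α=195°
  dir = (cos 195°, sin 195°) = (-0.9659, -0.2588); from cell (2,3)
  next x-line at t=0.6833, next y-line at t=1.8546; Δt_x=1.0353, Δt_y=3.8637
    x: enter (1,3) at t=0.6833 ← occupied
  → r_2 = 0.6833
beam 3: φ=45°, α=285°
  dir = (cos 285°, sin 285°) = (0.2588, -0.9659); from cell (2,3)
  next x-line at t=1.3137, next y-line at t=0.4969; Δt_x=3.8637, Δt_y=1.0353
    y: enter (2,2) at t=0.4969 ← occupied
  → r_3 = 0.4969
beam 4: φ=135°, α=15°
  dir = (cos 15°, sin 15°) = (0.9659, 0.2588); from cell (2,3)
  next x-line at t=0.3520, next y-line at t=2.0091; Δt_x=1.0353, Δt_y=3.8637
    x: enter (3,3) at t=0.3520
    x: enter (4,3) at t=1.3873
    y: enter (4,4) at t=2.0091
    x: enter (5,4) at t=2.4225
    x: enter (6,4) at t=3.4578 ← occupied
  → r_4 = 3.4578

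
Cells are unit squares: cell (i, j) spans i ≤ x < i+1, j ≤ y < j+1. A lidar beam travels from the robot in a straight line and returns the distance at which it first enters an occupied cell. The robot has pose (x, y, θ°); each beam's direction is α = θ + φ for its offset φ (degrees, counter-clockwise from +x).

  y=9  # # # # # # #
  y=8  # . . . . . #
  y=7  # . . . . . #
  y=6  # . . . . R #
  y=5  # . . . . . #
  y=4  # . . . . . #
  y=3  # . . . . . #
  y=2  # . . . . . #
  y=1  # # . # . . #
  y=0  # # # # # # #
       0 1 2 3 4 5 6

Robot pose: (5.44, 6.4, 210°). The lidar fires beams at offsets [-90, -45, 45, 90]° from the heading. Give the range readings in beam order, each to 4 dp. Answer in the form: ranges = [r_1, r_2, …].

beam 1: φ=-90°, α=120°
  direction (-0.5000, 0.8660); cell (5,6); t to first gridline: x 0.8800, y 0.6928 (then +2.0000 / +1.1547)
    (5,7) via y @ 0.6928
    (4,7) via x @ 0.8800
    (4,8) via y @ 1.8475
    (3,8) via x @ 2.8800
    (3,9) via y @ 3.0022  # hit
  → r_1 = 3.0022
beam 2: φ=-45°, α=165°
  direction (-0.9659, 0.2588); cell (5,6); t to first gridline: x 0.4555, y 2.3182 (then +1.0353 / +3.8637)
    (4,6) via x @ 0.4555
    (3,6) via x @ 1.4908
    (3,7) via y @ 2.3182
    (2,7) via x @ 2.5261
    (1,7) via x @ 3.5614
    (0,7) via x @ 4.5966  # hit
  → r_2 = 4.5966
beam 3: φ=45°, α=255°
  direction (-0.2588, -0.9659); cell (5,6); t to first gridline: x 1.7000, y 0.4141 (then +3.8637 / +1.0353)
    (5,5) via y @ 0.4141
    (5,4) via y @ 1.4494
    (4,4) via x @ 1.7000
    (4,3) via y @ 2.4847
    (4,2) via y @ 3.5199
    (4,1) via y @ 4.5552
    (3,1) via x @ 5.5637  # hit
  → r_3 = 5.5637
beam 4: φ=90°, α=300°
  direction (0.5000, -0.8660); cell (5,6); t to first gridline: x 1.1200, y 0.4619 (then +2.0000 / +1.1547)
    (5,5) via y @ 0.4619
    (6,5) via x @ 1.1200  # hit
  → r_4 = 1.1200

ranges = [3.0022, 4.5966, 5.5637, 1.1200]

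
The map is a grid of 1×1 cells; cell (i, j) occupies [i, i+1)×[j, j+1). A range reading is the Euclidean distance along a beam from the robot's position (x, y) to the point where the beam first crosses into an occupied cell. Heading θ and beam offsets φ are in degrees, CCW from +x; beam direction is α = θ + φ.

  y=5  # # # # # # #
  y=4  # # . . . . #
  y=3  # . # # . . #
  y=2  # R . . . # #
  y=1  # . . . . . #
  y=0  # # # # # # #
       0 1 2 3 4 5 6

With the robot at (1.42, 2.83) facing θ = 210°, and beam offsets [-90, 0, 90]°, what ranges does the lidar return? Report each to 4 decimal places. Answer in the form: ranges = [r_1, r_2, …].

ranges = [0.8400, 0.4850, 2.1131]

beam 1: φ=-90°, α=120°
  cosα=-0.5000 sinα=0.8660 | (1,2) | tMaxX 0.8400 tMaxY 0.1963 | tΔX 2.0000 tΔY 1.1547
    t=0.1963 [y] (1,3)
    t=0.8400 [x] (0,3) — stop
  → r_1 = 0.8400
beam 2: φ=0°, α=210°
  cosα=-0.8660 sinα=-0.5000 | (1,2) | tMaxX 0.4850 tMaxY 1.6600 | tΔX 1.1547 tΔY 2.0000
    t=0.4850 [x] (0,2) — stop
  → r_2 = 0.4850
beam 3: φ=90°, α=300°
  cosα=0.5000 sinα=-0.8660 | (1,2) | tMaxX 1.1600 tMaxY 0.9584 | tΔX 2.0000 tΔY 1.1547
    t=0.9584 [y] (1,1)
    t=1.1600 [x] (2,1)
    t=2.1131 [y] (2,0) — stop
  → r_3 = 2.1131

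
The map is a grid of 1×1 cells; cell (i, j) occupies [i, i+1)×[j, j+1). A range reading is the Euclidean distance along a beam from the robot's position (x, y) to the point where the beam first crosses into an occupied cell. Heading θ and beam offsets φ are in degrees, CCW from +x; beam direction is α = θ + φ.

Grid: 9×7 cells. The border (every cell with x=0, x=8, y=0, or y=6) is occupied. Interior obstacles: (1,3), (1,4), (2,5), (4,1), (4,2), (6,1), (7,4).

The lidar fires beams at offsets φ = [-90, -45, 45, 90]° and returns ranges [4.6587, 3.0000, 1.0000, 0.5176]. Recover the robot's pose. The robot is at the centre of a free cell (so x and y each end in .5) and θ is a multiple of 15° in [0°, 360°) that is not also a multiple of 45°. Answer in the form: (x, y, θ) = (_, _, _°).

(x, y, θ) = (3.5, 1.5, 165°)

The pose lattice has 28·16 = 448 candidates. Test each by forward raycasting.
  (5.5, 4.5, 240°): beam 1 = 2.8868 ≠ 4.6587 ✗
  (5.5, 4.5, 150°): beam 1 = 1.7321 ≠ 4.6587 ✗
  (5.5, 2.5, 165°): beam 1 = 3.6235 ≠ 4.6587 ✗
  (4.5, 5.5, 60°): beam 1 = 2.8868 ≠ 4.6587 ✗
  …
  (3.5, 1.5, 165°): r_1=4.6587, r_2=3.0000, r_3=1.0000, r_4=0.5176 — all match ✓
No second candidate reproduces the full scan.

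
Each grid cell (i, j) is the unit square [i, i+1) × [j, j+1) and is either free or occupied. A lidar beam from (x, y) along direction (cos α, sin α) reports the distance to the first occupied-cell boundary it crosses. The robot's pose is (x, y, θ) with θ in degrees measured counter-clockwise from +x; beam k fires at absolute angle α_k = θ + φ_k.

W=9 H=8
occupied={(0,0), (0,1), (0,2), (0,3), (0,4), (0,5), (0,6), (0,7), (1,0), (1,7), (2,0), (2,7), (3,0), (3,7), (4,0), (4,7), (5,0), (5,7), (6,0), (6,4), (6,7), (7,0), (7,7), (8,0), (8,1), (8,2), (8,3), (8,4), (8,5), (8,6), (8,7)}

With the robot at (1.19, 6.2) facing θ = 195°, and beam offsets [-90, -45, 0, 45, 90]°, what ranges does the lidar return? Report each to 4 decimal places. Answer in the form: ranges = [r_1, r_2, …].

ranges = [0.7341, 0.2194, 0.1967, 0.3800, 5.3834]

beam 1: φ=-90°, α=105°
  cosα=-0.2588 sinα=0.9659 | (1,6) | tMaxX 0.7341 tMaxY 0.8282 | tΔX 3.8637 tΔY 1.0353
    t=0.7341 [x] (0,6) — stop
  → r_1 = 0.7341
beam 2: φ=-45°, α=150°
  cosα=-0.8660 sinα=0.5000 | (1,6) | tMaxX 0.2194 tMaxY 1.6000 | tΔX 1.1547 tΔY 2.0000
    t=0.2194 [x] (0,6) — stop
  → r_2 = 0.2194
beam 3: φ=0°, α=195°
  cosα=-0.9659 sinα=-0.2588 | (1,6) | tMaxX 0.1967 tMaxY 0.7727 | tΔX 1.0353 tΔY 3.8637
    t=0.1967 [x] (0,6) — stop
  → r_3 = 0.1967
beam 4: φ=45°, α=240°
  cosα=-0.5000 sinα=-0.8660 | (1,6) | tMaxX 0.3800 tMaxY 0.2309 | tΔX 2.0000 tΔY 1.1547
    t=0.2309 [y] (1,5)
    t=0.3800 [x] (0,5) — stop
  → r_4 = 0.3800
beam 5: φ=90°, α=285°
  cosα=0.2588 sinα=-0.9659 | (1,6) | tMaxX 3.1296 tMaxY 0.2071 | tΔX 3.8637 tΔY 1.0353
    t=0.2071 [y] (1,5)
    t=1.2423 [y] (1,4)
    t=2.2776 [y] (1,3)
    t=3.1296 [x] (2,3)
    t=3.3129 [y] (2,2)
    t=4.3482 [y] (2,1)
    t=5.3834 [y] (2,0) — stop
  → r_5 = 5.3834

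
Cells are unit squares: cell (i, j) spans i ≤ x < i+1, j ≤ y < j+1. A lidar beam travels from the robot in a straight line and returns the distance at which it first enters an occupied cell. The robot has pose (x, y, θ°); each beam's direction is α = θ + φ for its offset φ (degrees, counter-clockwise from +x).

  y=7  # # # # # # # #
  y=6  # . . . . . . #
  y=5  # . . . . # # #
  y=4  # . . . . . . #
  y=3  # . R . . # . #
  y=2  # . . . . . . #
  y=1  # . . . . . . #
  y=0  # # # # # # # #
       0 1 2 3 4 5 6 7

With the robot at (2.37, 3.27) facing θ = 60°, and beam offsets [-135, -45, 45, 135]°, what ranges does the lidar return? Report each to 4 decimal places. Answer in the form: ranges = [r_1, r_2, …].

beam 1: φ=-135°, α=285°
  direction (0.2588, -0.9659); cell (2,3); t to first gridline: x 2.4341, y 0.2795 (then +3.8637 / +1.0353)
    (2,2) via y @ 0.2795
    (2,1) via y @ 1.3148
    (2,0) via y @ 2.3501  # hit
  → r_1 = 2.3501
beam 2: φ=-45°, α=15°
  direction (0.9659, 0.2588); cell (2,3); t to first gridline: x 0.6522, y 2.8205 (then +1.0353 / +3.8637)
    (3,3) via x @ 0.6522
    (4,3) via x @ 1.6875
    (5,3) via x @ 2.7228  # hit
  → r_2 = 2.7228
beam 3: φ=45°, α=105°
  direction (-0.2588, 0.9659); cell (2,3); t to first gridline: x 1.4296, y 0.7558 (then +3.8637 / +1.0353)
    (2,4) via y @ 0.7558
    (1,4) via x @ 1.4296
    (1,5) via y @ 1.7910
    (1,6) via y @ 2.8263
    (1,7) via y @ 3.8616  # hit
  → r_3 = 3.8616
beam 4: φ=135°, α=195°
  direction (-0.9659, -0.2588); cell (2,3); t to first gridline: x 0.3831, y 1.0432 (then +1.0353 / +3.8637)
    (1,3) via x @ 0.3831
    (1,2) via y @ 1.0432
    (0,2) via x @ 1.4183  # hit
  → r_4 = 1.4183

ranges = [2.3501, 2.7228, 3.8616, 1.4183]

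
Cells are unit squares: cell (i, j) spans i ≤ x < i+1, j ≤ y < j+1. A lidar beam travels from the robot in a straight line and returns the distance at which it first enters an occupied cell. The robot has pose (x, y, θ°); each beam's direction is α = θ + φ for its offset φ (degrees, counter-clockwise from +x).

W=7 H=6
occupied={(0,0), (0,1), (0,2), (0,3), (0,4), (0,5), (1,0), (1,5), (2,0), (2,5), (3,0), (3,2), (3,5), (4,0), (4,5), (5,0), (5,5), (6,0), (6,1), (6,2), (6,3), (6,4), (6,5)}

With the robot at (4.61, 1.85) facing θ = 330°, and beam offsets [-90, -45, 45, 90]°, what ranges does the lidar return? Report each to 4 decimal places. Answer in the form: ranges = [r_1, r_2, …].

ranges = [0.9815, 0.8800, 1.4390, 2.7800]

beam 1: φ=-90°, α=240°
  direction (-0.5000, -0.8660); cell (4,1); t to first gridline: x 1.2200, y 0.9815 (then +2.0000 / +1.1547)
    (4,0) via y @ 0.9815  # hit
  → r_1 = 0.9815
beam 2: φ=-45°, α=285°
  direction (0.2588, -0.9659); cell (4,1); t to first gridline: x 1.5068, y 0.8800 (then +3.8637 / +1.0353)
    (4,0) via y @ 0.8800  # hit
  → r_2 = 0.8800
beam 3: φ=45°, α=15°
  direction (0.9659, 0.2588); cell (4,1); t to first gridline: x 0.4038, y 0.5796 (then +1.0353 / +3.8637)
    (5,1) via x @ 0.4038
    (5,2) via y @ 0.5796
    (6,2) via x @ 1.4390  # hit
  → r_3 = 1.4390
beam 4: φ=90°, α=60°
  direction (0.5000, 0.8660); cell (4,1); t to first gridline: x 0.7800, y 0.1732 (then +2.0000 / +1.1547)
    (4,2) via y @ 0.1732
    (5,2) via x @ 0.7800
    (5,3) via y @ 1.3279
    (5,4) via y @ 2.4826
    (6,4) via x @ 2.7800  # hit
  → r_4 = 2.7800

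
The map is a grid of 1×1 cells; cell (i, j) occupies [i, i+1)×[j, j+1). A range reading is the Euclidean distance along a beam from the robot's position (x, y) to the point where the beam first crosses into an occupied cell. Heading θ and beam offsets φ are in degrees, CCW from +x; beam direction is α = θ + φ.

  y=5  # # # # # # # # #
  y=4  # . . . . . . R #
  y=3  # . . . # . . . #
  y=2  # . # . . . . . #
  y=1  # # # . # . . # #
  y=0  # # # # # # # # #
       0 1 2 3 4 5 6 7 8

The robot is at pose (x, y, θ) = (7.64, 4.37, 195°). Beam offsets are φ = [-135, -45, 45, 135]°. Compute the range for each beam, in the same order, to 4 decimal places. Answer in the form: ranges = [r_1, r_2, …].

beam 1: φ=-135°, α=60°
  d=(0.5000,0.8660)  start (7,4)  tX=0.7200 tY=0.7275  stride 1/|dx|=2.0000 1/|dy|=1.1547
    cross x-line → (8,4), t=0.7200 (wall)
  → r_1 = 0.7200
beam 2: φ=-45°, α=150°
  d=(-0.8660,0.5000)  start (7,4)  tX=0.7390 tY=1.2600  stride 1/|dx|=1.1547 1/|dy|=2.0000
    cross x-line → (6,4), t=0.7390
    cross y-line → (6,5), t=1.2600 (wall)
  → r_2 = 1.2600
beam 3: φ=45°, α=240°
  d=(-0.5000,-0.8660)  start (7,4)  tX=1.2800 tY=0.4272  stride 1/|dx|=2.0000 1/|dy|=1.1547
    cross y-line → (7,3), t=0.4272
    cross x-line → (6,3), t=1.2800
    cross y-line → (6,2), t=1.5819
    cross y-line → (6,1), t=2.7366
    cross x-line → (5,1), t=3.2800
    cross y-line → (5,0), t=3.8913 (wall)
  → r_3 = 3.8913
beam 4: φ=135°, α=330°
  d=(0.8660,-0.5000)  start (7,4)  tX=0.4157 tY=0.7400  stride 1/|dx|=1.1547 1/|dy|=2.0000
    cross x-line → (8,4), t=0.4157 (wall)
  → r_4 = 0.4157

ranges = [0.7200, 1.2600, 3.8913, 0.4157]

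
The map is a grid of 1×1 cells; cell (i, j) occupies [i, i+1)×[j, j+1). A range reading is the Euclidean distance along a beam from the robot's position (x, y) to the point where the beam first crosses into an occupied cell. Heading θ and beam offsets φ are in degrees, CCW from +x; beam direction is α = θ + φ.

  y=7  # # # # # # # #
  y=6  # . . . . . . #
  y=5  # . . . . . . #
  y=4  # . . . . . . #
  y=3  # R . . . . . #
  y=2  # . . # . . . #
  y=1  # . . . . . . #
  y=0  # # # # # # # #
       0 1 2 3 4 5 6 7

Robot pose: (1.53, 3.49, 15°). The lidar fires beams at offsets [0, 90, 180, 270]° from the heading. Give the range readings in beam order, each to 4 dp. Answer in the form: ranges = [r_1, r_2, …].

ranges = [5.6630, 2.0478, 0.5487, 2.5778]

beam 1: φ=0°, α=15°
  cosα=0.9659 sinα=0.2588 | (1,3) | tMaxX 0.4866 tMaxY 1.9705 | tΔX 1.0353 tΔY 3.8637
    t=0.4866 [x] (2,3)
    t=1.5219 [x] (3,3)
    t=1.9705 [y] (3,4)
    t=2.5571 [x] (4,4)
    t=3.5924 [x] (5,4)
    t=4.6277 [x] (6,4)
    t=5.6630 [x] (7,4) — stop
  → r_1 = 5.6630
beam 2: φ=90°, α=105°
  cosα=-0.2588 sinα=0.9659 | (1,3) | tMaxX 2.0478 tMaxY 0.5280 | tΔX 3.8637 tΔY 1.0353
    t=0.5280 [y] (1,4)
    t=1.5633 [y] (1,5)
    t=2.0478 [x] (0,5) — stop
  → r_2 = 2.0478
beam 3: φ=180°, α=195°
  cosα=-0.9659 sinα=-0.2588 | (1,3) | tMaxX 0.5487 tMaxY 1.8932 | tΔX 1.0353 tΔY 3.8637
    t=0.5487 [x] (0,3) — stop
  → r_3 = 0.5487
beam 4: φ=270°, α=285°
  cosα=0.2588 sinα=-0.9659 | (1,3) | tMaxX 1.8159 tMaxY 0.5073 | tΔX 3.8637 tΔY 1.0353
    t=0.5073 [y] (1,2)
    t=1.5426 [y] (1,1)
    t=1.8159 [x] (2,1)
    t=2.5778 [y] (2,0) — stop
  → r_4 = 2.5778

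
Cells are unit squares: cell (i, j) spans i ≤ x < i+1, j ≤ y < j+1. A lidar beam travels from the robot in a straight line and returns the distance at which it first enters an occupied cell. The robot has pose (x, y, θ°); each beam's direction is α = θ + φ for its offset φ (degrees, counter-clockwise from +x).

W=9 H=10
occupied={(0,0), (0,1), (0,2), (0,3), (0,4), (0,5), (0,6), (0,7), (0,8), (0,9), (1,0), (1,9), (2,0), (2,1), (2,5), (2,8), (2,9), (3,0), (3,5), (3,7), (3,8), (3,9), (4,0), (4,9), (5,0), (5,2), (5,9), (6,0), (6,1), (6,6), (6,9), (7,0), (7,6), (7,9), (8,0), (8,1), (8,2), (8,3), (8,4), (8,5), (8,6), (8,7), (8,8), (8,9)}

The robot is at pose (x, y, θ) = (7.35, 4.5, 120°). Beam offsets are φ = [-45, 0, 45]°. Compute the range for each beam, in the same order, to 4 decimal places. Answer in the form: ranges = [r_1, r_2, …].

ranges = [1.5529, 1.7321, 3.4682]

beam 1: φ=-45°, α=75°
  dir = (cos 75°, sin 75°) = (0.2588, 0.9659); from cell (7,4)
  next x-line at t=2.5114, next y-line at t=0.5176; Δt_x=3.8637, Δt_y=1.0353
    y: enter (7,5) at t=0.5176
    y: enter (7,6) at t=1.5529 ← occupied
  → r_1 = 1.5529
beam 2: φ=0°, α=120°
  dir = (cos 120°, sin 120°) = (-0.5000, 0.8660); from cell (7,4)
  next x-line at t=0.7000, next y-line at t=0.5774; Δt_x=2.0000, Δt_y=1.1547
    y: enter (7,5) at t=0.5774
    x: enter (6,5) at t=0.7000
    y: enter (6,6) at t=1.7321 ← occupied
  → r_2 = 1.7321
beam 3: φ=45°, α=165°
  dir = (cos 165°, sin 165°) = (-0.9659, 0.2588); from cell (7,4)
  next x-line at t=0.3623, next y-line at t=1.9319; Δt_x=1.0353, Δt_y=3.8637
    x: enter (6,4) at t=0.3623
    x: enter (5,4) at t=1.3976
    y: enter (5,5) at t=1.9319
    x: enter (4,5) at t=2.4329
    x: enter (3,5) at t=3.4682 ← occupied
  → r_3 = 3.4682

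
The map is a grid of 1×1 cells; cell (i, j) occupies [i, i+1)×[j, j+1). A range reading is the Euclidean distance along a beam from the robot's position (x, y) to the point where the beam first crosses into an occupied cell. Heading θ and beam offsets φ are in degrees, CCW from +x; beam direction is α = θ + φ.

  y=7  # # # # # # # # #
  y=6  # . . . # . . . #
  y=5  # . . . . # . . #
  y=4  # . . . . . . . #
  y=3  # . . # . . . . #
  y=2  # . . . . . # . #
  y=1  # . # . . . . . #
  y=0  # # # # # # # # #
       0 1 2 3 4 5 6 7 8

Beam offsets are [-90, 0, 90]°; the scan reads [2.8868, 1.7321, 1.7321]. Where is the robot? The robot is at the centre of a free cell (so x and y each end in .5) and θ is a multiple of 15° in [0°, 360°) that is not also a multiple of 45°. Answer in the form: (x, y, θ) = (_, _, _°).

(x, y, θ) = (4.5, 3.5, 330°)

Candidates: 37 free-cell centres × 16 headings = 592 poses. Raycast each; keep the one whose scan matches to 4 dp.
  (2.5, 4.5, 285°): beam 1 = 1.5529 ≠ 2.8868 ✗
  (6.5, 6.5, 345°): beam 1 = 5.6940 ≠ 2.8868 ✗
  (5.5, 2.5, 210°): beam 1 = 5.1962 ≠ 2.8868 ✗
  (7.5, 2.5, 150°): beam 1 = 1.0000 ≠ 2.8868 ✗
  (5.5, 1.5, 75°): beam 1 = 1.9319 ≠ 2.8868 ✗
  …
  (4.5, 3.5, 330°): r_1=2.8868, r_2=1.7321, r_3=1.7321 — all match ✓
No second candidate reproduces the full scan.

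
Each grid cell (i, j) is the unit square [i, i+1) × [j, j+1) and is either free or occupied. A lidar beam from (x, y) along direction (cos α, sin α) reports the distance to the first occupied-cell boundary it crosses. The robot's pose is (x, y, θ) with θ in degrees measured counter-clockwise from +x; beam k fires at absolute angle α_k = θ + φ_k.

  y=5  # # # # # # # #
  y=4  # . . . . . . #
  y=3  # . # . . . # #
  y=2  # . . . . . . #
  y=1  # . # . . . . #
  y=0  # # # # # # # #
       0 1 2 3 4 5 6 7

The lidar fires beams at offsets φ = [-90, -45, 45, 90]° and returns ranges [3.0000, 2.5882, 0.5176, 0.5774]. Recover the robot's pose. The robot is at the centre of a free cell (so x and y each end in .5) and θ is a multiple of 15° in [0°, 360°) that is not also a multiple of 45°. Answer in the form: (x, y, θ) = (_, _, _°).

Enumerate (i+0.5, j+0.5, θ) over the 21 free cells and 16 admissible headings. For each, cast all 4 beams and compare to the given ranges.
  (5.5, 1.5, 165°): beam 1 = 1.9319 ≠ 3.0000 ✗
  (1.5, 4.5, 30°): beam 1 = 1.0000 ≠ 3.0000 ✗
  (3.5, 3.5, 210°): beam 1 = 1.7321 ≠ 3.0000 ✗
  …
  (5.5, 3.5, 300°): r_1=3.0000, r_2=2.5882, r_3=0.5176, r_4=0.5774 — all match ✓
Unique over the lattice → pose = (5.5, 3.5, 300°).

(x, y, θ) = (5.5, 3.5, 300°)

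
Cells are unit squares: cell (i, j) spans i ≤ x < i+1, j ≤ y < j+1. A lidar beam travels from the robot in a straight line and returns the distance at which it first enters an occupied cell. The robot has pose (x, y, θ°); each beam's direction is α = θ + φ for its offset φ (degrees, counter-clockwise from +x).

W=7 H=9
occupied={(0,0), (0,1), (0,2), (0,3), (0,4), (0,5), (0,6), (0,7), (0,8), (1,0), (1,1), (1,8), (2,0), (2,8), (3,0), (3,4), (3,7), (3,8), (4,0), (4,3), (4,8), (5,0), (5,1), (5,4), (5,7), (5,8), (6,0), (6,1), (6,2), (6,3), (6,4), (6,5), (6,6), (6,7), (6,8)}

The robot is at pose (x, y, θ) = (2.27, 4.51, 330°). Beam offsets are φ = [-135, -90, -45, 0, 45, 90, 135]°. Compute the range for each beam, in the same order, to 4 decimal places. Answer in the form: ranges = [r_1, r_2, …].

beam 1: φ=-135°, α=195°
  dir = (cos 195°, sin 195°) = (-0.9659, -0.2588); from cell (2,4)
  next x-line at t=0.2795, next y-line at t=1.9705; Δt_x=1.0353, Δt_y=3.8637
    x: enter (1,4) at t=0.2795
    x: enter (0,4) at t=1.3148 ← occupied
  → r_1 = 1.3148
beam 2: φ=-90°, α=240°
  dir = (cos 240°, sin 240°) = (-0.5000, -0.8660); from cell (2,4)
  next x-line at t=0.5400, next y-line at t=0.5889; Δt_x=2.0000, Δt_y=1.1547
    x: enter (1,4) at t=0.5400
    y: enter (1,3) at t=0.5889
    y: enter (1,2) at t=1.7436
    x: enter (0,2) at t=2.5400 ← occupied
  → r_2 = 2.5400
beam 3: φ=-45°, α=285°
  dir = (cos 285°, sin 285°) = (0.2588, -0.9659); from cell (2,4)
  next x-line at t=2.8205, next y-line at t=0.5280; Δt_x=3.8637, Δt_y=1.0353
    y: enter (2,3) at t=0.5280
    y: enter (2,2) at t=1.5633
    y: enter (2,1) at t=2.5985
    x: enter (3,1) at t=2.8205
    y: enter (3,0) at t=3.6338 ← occupied
  → r_3 = 3.6338
beam 4: φ=0°, α=330°
  dir = (cos 330°, sin 330°) = (0.8660, -0.5000); from cell (2,4)
  next x-line at t=0.8429, next y-line at t=1.0200; Δt_x=1.1547, Δt_y=2.0000
    x: enter (3,4) at t=0.8429 ← occupied
  → r_4 = 0.8429
beam 5: φ=45°, α=15°
  dir = (cos 15°, sin 15°) = (0.9659, 0.2588); from cell (2,4)
  next x-line at t=0.7558, next y-line at t=1.8932; Δt_x=1.0353, Δt_y=3.8637
    x: enter (3,4) at t=0.7558 ← occupied
  → r_5 = 0.7558
beam 6: φ=90°, α=60°
  dir = (cos 60°, sin 60°) = (0.5000, 0.8660); from cell (2,4)
  next x-line at t=1.4600, next y-line at t=0.5658; Δt_x=2.0000, Δt_y=1.1547
    y: enter (2,5) at t=0.5658
    x: enter (3,5) at t=1.4600
    y: enter (3,6) at t=1.7205
    y: enter (3,7) at t=2.8752 ← occupied
  → r_6 = 2.8752
beam 7: φ=135°, α=105°
  dir = (cos 105°, sin 105°) = (-0.2588, 0.9659); from cell (2,4)
  next x-line at t=1.0432, next y-line at t=0.5073; Δt_x=3.8637, Δt_y=1.0353
    y: enter (2,5) at t=0.5073
    x: enter (1,5) at t=1.0432
    y: enter (1,6) at t=1.5426
    y: enter (1,7) at t=2.5778
    y: enter (1,8) at t=3.6131 ← occupied
  → r_7 = 3.6131

ranges = [1.3148, 2.5400, 3.6338, 0.8429, 0.7558, 2.8752, 3.6131]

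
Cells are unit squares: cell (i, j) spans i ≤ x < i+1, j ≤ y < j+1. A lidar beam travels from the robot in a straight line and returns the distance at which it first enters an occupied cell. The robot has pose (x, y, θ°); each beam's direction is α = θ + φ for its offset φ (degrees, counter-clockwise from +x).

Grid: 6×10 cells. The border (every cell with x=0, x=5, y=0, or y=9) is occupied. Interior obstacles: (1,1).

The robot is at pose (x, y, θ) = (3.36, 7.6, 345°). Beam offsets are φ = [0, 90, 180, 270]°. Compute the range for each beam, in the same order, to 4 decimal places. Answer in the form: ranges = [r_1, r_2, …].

beam 1: φ=0°, α=345°
  dir = (cos 345°, sin 345°) = (0.9659, -0.2588); from cell (3,7)
  next x-line at t=0.6626, next y-line at t=2.3182; Δt_x=1.0353, Δt_y=3.8637
    x: enter (4,7) at t=0.6626
    x: enter (5,7) at t=1.6979 ← occupied
  → r_1 = 1.6979
beam 2: φ=90°, α=75°
  dir = (cos 75°, sin 75°) = (0.2588, 0.9659); from cell (3,7)
  next x-line at t=2.4728, next y-line at t=0.4141; Δt_x=3.8637, Δt_y=1.0353
    y: enter (3,8) at t=0.4141
    y: enter (3,9) at t=1.4494 ← occupied
  → r_2 = 1.4494
beam 3: φ=180°, α=165°
  dir = (cos 165°, sin 165°) = (-0.9659, 0.2588); from cell (3,7)
  next x-line at t=0.3727, next y-line at t=1.5455; Δt_x=1.0353, Δt_y=3.8637
    x: enter (2,7) at t=0.3727
    x: enter (1,7) at t=1.4080
    y: enter (1,8) at t=1.5455
    x: enter (0,8) at t=2.4433 ← occupied
  → r_3 = 2.4433
beam 4: φ=270°, α=255°
  dir = (cos 255°, sin 255°) = (-0.2588, -0.9659); from cell (3,7)
  next x-line at t=1.3909, next y-line at t=0.6212; Δt_x=3.8637, Δt_y=1.0353
    y: enter (3,6) at t=0.6212
    x: enter (2,6) at t=1.3909
    y: enter (2,5) at t=1.6564
    y: enter (2,4) at t=2.6917
    y: enter (2,3) at t=3.7270
    y: enter (2,2) at t=4.7623
    x: enter (1,2) at t=5.2546
    y: enter (1,1) at t=5.7975 ← occupied
  → r_4 = 5.7975

ranges = [1.6979, 1.4494, 2.4433, 5.7975]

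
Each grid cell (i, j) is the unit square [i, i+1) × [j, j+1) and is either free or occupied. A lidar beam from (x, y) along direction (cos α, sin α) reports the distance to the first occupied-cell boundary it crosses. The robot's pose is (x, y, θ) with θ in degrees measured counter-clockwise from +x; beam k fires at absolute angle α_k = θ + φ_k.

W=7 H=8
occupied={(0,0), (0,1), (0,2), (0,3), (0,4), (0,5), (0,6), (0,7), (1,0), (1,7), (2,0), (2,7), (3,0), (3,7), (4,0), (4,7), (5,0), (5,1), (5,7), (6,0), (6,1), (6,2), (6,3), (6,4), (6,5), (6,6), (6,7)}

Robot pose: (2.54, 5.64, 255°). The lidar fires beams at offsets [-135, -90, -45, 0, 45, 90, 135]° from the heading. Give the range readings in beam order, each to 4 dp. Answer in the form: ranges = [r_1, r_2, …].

ranges = [1.5704, 1.5943, 1.7782, 4.8037, 4.9200, 3.5821, 2.7200]

beam 1: φ=-135°, α=120°
  d=(-0.5000,0.8660)  start (2,5)  tX=1.0800 tY=0.4157  stride 1/|dx|=2.0000 1/|dy|=1.1547
    cross y-line → (2,6), t=0.4157
    cross x-line → (1,6), t=1.0800
    cross y-line → (1,7), t=1.5704 (wall)
  → r_1 = 1.5704
beam 2: φ=-90°, α=165°
  d=(-0.9659,0.2588)  start (2,5)  tX=0.5590 tY=1.3909  stride 1/|dx|=1.0353 1/|dy|=3.8637
    cross x-line → (1,5), t=0.5590
    cross y-line → (1,6), t=1.3909
    cross x-line → (0,6), t=1.5943 (wall)
  → r_2 = 1.5943
beam 3: φ=-45°, α=210°
  d=(-0.8660,-0.5000)  start (2,5)  tX=0.6235 tY=1.2800  stride 1/|dx|=1.1547 1/|dy|=2.0000
    cross x-line → (1,5), t=0.6235
    cross y-line → (1,4), t=1.2800
    cross x-line → (0,4), t=1.7782 (wall)
  → r_3 = 1.7782
beam 4: φ=0°, α=255°
  d=(-0.2588,-0.9659)  start (2,5)  tX=2.0864 tY=0.6626  stride 1/|dx|=3.8637 1/|dy|=1.0353
    cross y-line → (2,4), t=0.6626
    cross y-line → (2,3), t=1.6979
    cross x-line → (1,3), t=2.0864
    cross y-line → (1,2), t=2.7331
    cross y-line → (1,1), t=3.7684
    cross y-line → (1,0), t=4.8037 (wall)
  → r_4 = 4.8037
beam 5: φ=45°, α=300°
  d=(0.5000,-0.8660)  start (2,5)  tX=0.9200 tY=0.7390  stride 1/|dx|=2.0000 1/|dy|=1.1547
    cross y-line → (2,4), t=0.7390
    cross x-line → (3,4), t=0.9200
    cross y-line → (3,3), t=1.8937
    cross x-line → (4,3), t=2.9200
    cross y-line → (4,2), t=3.0484
    cross y-line → (4,1), t=4.2031
    cross x-line → (5,1), t=4.9200 (wall)
  → r_5 = 4.9200
beam 6: φ=90°, α=345°
  d=(0.9659,-0.2588)  start (2,5)  tX=0.4762 tY=2.4728  stride 1/|dx|=1.0353 1/|dy|=3.8637
    cross x-line → (3,5), t=0.4762
    cross x-line → (4,5), t=1.5115
    cross y-line → (4,4), t=2.4728
    cross x-line → (5,4), t=2.5468
    cross x-line → (6,4), t=3.5821 (wall)
  → r_6 = 3.5821
beam 7: φ=135°, α=30°
  d=(0.8660,0.5000)  start (2,5)  tX=0.5312 tY=0.7200  stride 1/|dx|=1.1547 1/|dy|=2.0000
    cross x-line → (3,5), t=0.5312
    cross y-line → (3,6), t=0.7200
    cross x-line → (4,6), t=1.6859
    cross y-line → (4,7), t=2.7200 (wall)
  → r_7 = 2.7200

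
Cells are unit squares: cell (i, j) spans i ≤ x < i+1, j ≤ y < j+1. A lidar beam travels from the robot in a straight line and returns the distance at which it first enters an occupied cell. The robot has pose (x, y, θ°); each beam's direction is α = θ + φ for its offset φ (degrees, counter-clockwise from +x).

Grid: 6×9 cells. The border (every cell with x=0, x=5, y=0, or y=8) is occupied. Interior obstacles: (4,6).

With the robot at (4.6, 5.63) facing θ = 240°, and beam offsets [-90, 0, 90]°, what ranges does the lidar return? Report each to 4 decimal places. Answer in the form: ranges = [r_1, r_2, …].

beam 1: φ=-90°, α=150°
  d=(-0.8660,0.5000)  start (4,5)  tX=0.6928 tY=0.7400  stride 1/|dx|=1.1547 1/|dy|=2.0000
    cross x-line → (3,5), t=0.6928
    cross y-line → (3,6), t=0.7400
    cross x-line → (2,6), t=1.8475
    cross y-line → (2,7), t=2.7400
    cross x-line → (1,7), t=3.0022
    cross x-line → (0,7), t=4.1569 (wall)
  → r_1 = 4.1569
beam 2: φ=0°, α=240°
  d=(-0.5000,-0.8660)  start (4,5)  tX=1.2000 tY=0.7275  stride 1/|dx|=2.0000 1/|dy|=1.1547
    cross y-line → (4,4), t=0.7275
    cross x-line → (3,4), t=1.2000
    cross y-line → (3,3), t=1.8822
    cross y-line → (3,2), t=3.0369
    cross x-line → (2,2), t=3.2000
    cross y-line → (2,1), t=4.1916
    cross x-line → (1,1), t=5.2000
    cross y-line → (1,0), t=5.3463 (wall)
  → r_2 = 5.3463
beam 3: φ=90°, α=330°
  d=(0.8660,-0.5000)  start (4,5)  tX=0.4619 tY=1.2600  stride 1/|dx|=1.1547 1/|dy|=2.0000
    cross x-line → (5,5), t=0.4619 (wall)
  → r_3 = 0.4619

ranges = [4.1569, 5.3463, 0.4619]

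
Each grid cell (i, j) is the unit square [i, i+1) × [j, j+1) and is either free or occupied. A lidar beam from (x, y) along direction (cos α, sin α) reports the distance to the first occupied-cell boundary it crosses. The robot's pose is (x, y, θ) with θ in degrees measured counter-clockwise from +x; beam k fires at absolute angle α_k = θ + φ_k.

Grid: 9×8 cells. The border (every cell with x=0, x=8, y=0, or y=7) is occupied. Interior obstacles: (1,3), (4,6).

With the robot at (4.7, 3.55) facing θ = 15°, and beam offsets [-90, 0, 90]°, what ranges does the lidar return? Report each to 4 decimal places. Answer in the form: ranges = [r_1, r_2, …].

ranges = [2.6400, 3.4164, 2.5364]

beam 1: φ=-90°, α=285°
  cosα=0.2588 sinα=-0.9659 | (4,3) | tMaxX 1.1591 tMaxY 0.5694 | tΔX 3.8637 tΔY 1.0353
    t=0.5694 [y] (4,2)
    t=1.1591 [x] (5,2)
    t=1.6047 [y] (5,1)
    t=2.6400 [y] (5,0) — stop
  → r_1 = 2.6400
beam 2: φ=0°, α=15°
  cosα=0.9659 sinα=0.2588 | (4,3) | tMaxX 0.3106 tMaxY 1.7387 | tΔX 1.0353 tΔY 3.8637
    t=0.3106 [x] (5,3)
    t=1.3459 [x] (6,3)
    t=1.7387 [y] (6,4)
    t=2.3811 [x] (7,4)
    t=3.4164 [x] (8,4) — stop
  → r_2 = 3.4164
beam 3: φ=90°, α=105°
  cosα=-0.2588 sinα=0.9659 | (4,3) | tMaxX 2.7046 tMaxY 0.4659 | tΔX 3.8637 tΔY 1.0353
    t=0.4659 [y] (4,4)
    t=1.5012 [y] (4,5)
    t=2.5364 [y] (4,6) — stop
  → r_3 = 2.5364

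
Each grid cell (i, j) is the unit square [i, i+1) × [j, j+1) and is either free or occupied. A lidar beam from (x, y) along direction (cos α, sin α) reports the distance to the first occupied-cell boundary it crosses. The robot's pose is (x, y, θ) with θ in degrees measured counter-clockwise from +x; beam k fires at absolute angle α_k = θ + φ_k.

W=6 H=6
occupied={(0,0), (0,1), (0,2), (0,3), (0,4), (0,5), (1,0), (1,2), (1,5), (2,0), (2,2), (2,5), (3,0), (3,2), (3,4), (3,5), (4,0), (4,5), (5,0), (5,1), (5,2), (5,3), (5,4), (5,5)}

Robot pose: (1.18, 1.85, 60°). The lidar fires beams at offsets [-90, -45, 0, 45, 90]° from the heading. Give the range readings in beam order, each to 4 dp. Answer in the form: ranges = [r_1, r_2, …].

ranges = [1.7000, 0.5796, 0.1732, 0.1553, 0.2078]

beam 1: φ=-90°, α=330°
  cosα=0.8660 sinα=-0.5000 | (1,1) | tMaxX 0.9469 tMaxY 1.7000 | tΔX 1.1547 tΔY 2.0000
    t=0.9469 [x] (2,1)
    t=1.7000 [y] (2,0) — stop
  → r_1 = 1.7000
beam 2: φ=-45°, α=15°
  cosα=0.9659 sinα=0.2588 | (1,1) | tMaxX 0.8489 tMaxY 0.5796 | tΔX 1.0353 tΔY 3.8637
    t=0.5796 [y] (1,2) — stop
  → r_2 = 0.5796
beam 3: φ=0°, α=60°
  cosα=0.5000 sinα=0.8660 | (1,1) | tMaxX 1.6400 tMaxY 0.1732 | tΔX 2.0000 tΔY 1.1547
    t=0.1732 [y] (1,2) — stop
  → r_3 = 0.1732
beam 4: φ=45°, α=105°
  cosα=-0.2588 sinα=0.9659 | (1,1) | tMaxX 0.6955 tMaxY 0.1553 | tΔX 3.8637 tΔY 1.0353
    t=0.1553 [y] (1,2) — stop
  → r_4 = 0.1553
beam 5: φ=90°, α=150°
  cosα=-0.8660 sinα=0.5000 | (1,1) | tMaxX 0.2078 tMaxY 0.3000 | tΔX 1.1547 tΔY 2.0000
    t=0.2078 [x] (0,1) — stop
  → r_5 = 0.2078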